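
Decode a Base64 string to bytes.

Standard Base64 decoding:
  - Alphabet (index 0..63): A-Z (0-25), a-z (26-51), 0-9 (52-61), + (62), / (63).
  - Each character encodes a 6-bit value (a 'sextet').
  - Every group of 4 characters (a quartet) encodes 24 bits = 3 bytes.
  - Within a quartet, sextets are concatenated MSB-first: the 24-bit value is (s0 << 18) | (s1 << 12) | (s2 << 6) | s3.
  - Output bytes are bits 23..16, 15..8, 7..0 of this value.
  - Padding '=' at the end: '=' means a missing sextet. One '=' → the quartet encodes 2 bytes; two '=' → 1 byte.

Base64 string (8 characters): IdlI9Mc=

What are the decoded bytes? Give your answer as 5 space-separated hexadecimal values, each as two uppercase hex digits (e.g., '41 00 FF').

After char 0 ('I'=8): chars_in_quartet=1 acc=0x8 bytes_emitted=0
After char 1 ('d'=29): chars_in_quartet=2 acc=0x21D bytes_emitted=0
After char 2 ('l'=37): chars_in_quartet=3 acc=0x8765 bytes_emitted=0
After char 3 ('I'=8): chars_in_quartet=4 acc=0x21D948 -> emit 21 D9 48, reset; bytes_emitted=3
After char 4 ('9'=61): chars_in_quartet=1 acc=0x3D bytes_emitted=3
After char 5 ('M'=12): chars_in_quartet=2 acc=0xF4C bytes_emitted=3
After char 6 ('c'=28): chars_in_quartet=3 acc=0x3D31C bytes_emitted=3
Padding '=': partial quartet acc=0x3D31C -> emit F4 C7; bytes_emitted=5

Answer: 21 D9 48 F4 C7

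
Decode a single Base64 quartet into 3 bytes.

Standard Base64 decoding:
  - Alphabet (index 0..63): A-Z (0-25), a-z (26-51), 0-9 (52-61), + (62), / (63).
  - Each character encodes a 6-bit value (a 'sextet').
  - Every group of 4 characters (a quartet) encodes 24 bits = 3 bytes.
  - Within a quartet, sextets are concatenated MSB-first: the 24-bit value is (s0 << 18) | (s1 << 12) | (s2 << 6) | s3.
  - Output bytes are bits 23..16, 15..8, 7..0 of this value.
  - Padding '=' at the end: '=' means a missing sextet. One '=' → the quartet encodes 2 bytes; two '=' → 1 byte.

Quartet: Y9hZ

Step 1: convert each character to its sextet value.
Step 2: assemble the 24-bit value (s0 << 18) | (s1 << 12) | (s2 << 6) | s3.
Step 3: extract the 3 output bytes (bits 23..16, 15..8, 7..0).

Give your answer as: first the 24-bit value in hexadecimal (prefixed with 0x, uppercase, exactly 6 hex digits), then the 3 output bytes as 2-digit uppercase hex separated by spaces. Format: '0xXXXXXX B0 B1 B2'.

Answer: 0x63D859 63 D8 59

Derivation:
Sextets: Y=24, 9=61, h=33, Z=25
24-bit: (24<<18) | (61<<12) | (33<<6) | 25
      = 0x600000 | 0x03D000 | 0x000840 | 0x000019
      = 0x63D859
Bytes: (v>>16)&0xFF=63, (v>>8)&0xFF=D8, v&0xFF=59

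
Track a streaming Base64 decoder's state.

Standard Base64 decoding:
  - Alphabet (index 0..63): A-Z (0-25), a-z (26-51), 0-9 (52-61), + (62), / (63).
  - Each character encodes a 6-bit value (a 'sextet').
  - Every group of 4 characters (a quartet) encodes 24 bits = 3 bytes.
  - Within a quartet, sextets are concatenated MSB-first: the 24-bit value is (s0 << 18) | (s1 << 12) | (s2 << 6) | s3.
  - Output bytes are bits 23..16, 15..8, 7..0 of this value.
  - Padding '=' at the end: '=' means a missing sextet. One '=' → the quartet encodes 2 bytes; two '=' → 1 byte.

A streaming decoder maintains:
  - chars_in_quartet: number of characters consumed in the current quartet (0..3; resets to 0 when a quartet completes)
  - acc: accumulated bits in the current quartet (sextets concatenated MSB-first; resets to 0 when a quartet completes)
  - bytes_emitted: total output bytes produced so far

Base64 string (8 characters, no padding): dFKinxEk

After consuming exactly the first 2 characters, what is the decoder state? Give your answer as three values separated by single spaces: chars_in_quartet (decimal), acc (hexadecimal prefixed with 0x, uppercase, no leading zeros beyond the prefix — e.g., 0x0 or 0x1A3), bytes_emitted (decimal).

After char 0 ('d'=29): chars_in_quartet=1 acc=0x1D bytes_emitted=0
After char 1 ('F'=5): chars_in_quartet=2 acc=0x745 bytes_emitted=0

Answer: 2 0x745 0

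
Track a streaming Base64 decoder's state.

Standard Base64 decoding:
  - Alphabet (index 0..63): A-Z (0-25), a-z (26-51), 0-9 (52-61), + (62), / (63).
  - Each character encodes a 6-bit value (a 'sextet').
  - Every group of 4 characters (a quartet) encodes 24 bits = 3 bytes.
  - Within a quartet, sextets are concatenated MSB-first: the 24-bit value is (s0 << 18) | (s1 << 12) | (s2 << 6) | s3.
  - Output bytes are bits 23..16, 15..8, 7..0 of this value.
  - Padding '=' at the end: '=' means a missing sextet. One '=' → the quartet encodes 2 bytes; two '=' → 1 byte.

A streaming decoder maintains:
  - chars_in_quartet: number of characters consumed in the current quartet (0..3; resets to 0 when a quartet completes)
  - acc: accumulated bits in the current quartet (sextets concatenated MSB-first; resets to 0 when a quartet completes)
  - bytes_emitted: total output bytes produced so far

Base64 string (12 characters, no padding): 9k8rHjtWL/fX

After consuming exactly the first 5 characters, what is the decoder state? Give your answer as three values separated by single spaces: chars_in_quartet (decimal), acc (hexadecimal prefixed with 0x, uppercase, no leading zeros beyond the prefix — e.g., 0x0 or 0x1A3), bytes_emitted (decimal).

After char 0 ('9'=61): chars_in_quartet=1 acc=0x3D bytes_emitted=0
After char 1 ('k'=36): chars_in_quartet=2 acc=0xF64 bytes_emitted=0
After char 2 ('8'=60): chars_in_quartet=3 acc=0x3D93C bytes_emitted=0
After char 3 ('r'=43): chars_in_quartet=4 acc=0xF64F2B -> emit F6 4F 2B, reset; bytes_emitted=3
After char 4 ('H'=7): chars_in_quartet=1 acc=0x7 bytes_emitted=3

Answer: 1 0x7 3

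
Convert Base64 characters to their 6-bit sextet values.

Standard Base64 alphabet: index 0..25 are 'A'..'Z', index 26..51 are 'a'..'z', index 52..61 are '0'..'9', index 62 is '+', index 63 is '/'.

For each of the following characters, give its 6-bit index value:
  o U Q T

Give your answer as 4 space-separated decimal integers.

'o': a..z range, 26 + ord('o') − ord('a') = 40
'U': A..Z range, ord('U') − ord('A') = 20
'Q': A..Z range, ord('Q') − ord('A') = 16
'T': A..Z range, ord('T') − ord('A') = 19

Answer: 40 20 16 19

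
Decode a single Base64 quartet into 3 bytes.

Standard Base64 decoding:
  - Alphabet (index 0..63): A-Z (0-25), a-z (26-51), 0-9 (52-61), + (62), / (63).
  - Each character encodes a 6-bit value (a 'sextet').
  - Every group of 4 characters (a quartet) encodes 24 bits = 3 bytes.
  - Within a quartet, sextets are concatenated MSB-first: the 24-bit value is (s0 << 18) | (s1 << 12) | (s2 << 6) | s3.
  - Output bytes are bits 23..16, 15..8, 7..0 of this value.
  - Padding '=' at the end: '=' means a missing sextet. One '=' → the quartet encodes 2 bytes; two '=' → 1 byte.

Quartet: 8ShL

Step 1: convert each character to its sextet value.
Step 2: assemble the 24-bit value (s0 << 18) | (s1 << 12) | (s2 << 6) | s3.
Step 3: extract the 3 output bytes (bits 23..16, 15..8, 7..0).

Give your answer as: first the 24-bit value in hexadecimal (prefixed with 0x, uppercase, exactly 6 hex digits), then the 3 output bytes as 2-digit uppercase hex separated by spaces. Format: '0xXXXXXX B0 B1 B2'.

Answer: 0xF1284B F1 28 4B

Derivation:
Sextets: 8=60, S=18, h=33, L=11
24-bit: (60<<18) | (18<<12) | (33<<6) | 11
      = 0xF00000 | 0x012000 | 0x000840 | 0x00000B
      = 0xF1284B
Bytes: (v>>16)&0xFF=F1, (v>>8)&0xFF=28, v&0xFF=4B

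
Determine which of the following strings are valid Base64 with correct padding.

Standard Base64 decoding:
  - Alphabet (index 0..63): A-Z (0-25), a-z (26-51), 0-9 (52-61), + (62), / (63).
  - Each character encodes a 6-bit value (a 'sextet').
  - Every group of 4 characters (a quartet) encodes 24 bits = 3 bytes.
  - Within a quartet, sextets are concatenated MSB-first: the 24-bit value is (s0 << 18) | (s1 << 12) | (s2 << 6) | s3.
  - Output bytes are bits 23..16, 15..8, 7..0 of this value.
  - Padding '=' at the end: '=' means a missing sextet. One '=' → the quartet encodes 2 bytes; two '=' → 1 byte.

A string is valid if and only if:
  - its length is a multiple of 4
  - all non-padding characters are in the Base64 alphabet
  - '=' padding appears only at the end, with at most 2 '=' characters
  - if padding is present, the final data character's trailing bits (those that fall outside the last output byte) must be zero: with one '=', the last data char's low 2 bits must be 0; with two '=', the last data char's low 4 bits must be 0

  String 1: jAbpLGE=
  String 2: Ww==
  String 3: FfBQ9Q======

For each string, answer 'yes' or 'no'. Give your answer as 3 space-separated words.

String 1: 'jAbpLGE=' → valid
String 2: 'Ww==' → valid
String 3: 'FfBQ9Q======' → invalid (6 pad chars (max 2))

Answer: yes yes no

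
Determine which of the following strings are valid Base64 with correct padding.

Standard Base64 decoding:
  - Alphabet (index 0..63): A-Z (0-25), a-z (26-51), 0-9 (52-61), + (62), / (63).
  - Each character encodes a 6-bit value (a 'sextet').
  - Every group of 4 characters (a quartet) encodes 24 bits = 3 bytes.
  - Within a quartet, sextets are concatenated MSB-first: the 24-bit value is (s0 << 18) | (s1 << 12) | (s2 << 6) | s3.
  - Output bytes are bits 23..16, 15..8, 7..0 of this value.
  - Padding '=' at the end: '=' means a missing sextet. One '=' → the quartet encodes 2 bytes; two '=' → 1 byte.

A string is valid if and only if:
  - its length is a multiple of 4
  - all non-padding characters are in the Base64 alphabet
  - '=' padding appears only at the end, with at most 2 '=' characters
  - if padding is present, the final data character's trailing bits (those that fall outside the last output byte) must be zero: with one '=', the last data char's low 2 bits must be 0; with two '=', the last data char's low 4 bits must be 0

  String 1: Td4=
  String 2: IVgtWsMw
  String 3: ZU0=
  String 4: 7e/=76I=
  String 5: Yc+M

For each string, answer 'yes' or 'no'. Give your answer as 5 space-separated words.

Answer: yes yes yes no yes

Derivation:
String 1: 'Td4=' → valid
String 2: 'IVgtWsMw' → valid
String 3: 'ZU0=' → valid
String 4: '7e/=76I=' → invalid (bad char(s): ['=']; '=' in middle)
String 5: 'Yc+M' → valid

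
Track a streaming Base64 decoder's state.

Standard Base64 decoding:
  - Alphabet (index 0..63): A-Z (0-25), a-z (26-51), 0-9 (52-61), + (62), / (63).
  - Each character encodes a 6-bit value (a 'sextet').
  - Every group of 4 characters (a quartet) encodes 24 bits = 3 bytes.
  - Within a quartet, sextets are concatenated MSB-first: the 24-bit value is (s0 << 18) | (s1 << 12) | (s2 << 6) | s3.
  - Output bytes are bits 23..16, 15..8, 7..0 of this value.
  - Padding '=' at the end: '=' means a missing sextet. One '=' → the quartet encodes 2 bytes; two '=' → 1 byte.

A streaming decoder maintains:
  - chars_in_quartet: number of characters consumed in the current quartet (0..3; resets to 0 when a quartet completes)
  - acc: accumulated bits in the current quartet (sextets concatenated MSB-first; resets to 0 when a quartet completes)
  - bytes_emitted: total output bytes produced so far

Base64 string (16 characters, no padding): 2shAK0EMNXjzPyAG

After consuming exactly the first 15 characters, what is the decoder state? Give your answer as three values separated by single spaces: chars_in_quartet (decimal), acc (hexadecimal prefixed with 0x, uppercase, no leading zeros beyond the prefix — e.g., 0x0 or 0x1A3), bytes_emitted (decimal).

After char 0 ('2'=54): chars_in_quartet=1 acc=0x36 bytes_emitted=0
After char 1 ('s'=44): chars_in_quartet=2 acc=0xDAC bytes_emitted=0
After char 2 ('h'=33): chars_in_quartet=3 acc=0x36B21 bytes_emitted=0
After char 3 ('A'=0): chars_in_quartet=4 acc=0xDAC840 -> emit DA C8 40, reset; bytes_emitted=3
After char 4 ('K'=10): chars_in_quartet=1 acc=0xA bytes_emitted=3
After char 5 ('0'=52): chars_in_quartet=2 acc=0x2B4 bytes_emitted=3
After char 6 ('E'=4): chars_in_quartet=3 acc=0xAD04 bytes_emitted=3
After char 7 ('M'=12): chars_in_quartet=4 acc=0x2B410C -> emit 2B 41 0C, reset; bytes_emitted=6
After char 8 ('N'=13): chars_in_quartet=1 acc=0xD bytes_emitted=6
After char 9 ('X'=23): chars_in_quartet=2 acc=0x357 bytes_emitted=6
After char 10 ('j'=35): chars_in_quartet=3 acc=0xD5E3 bytes_emitted=6
After char 11 ('z'=51): chars_in_quartet=4 acc=0x3578F3 -> emit 35 78 F3, reset; bytes_emitted=9
After char 12 ('P'=15): chars_in_quartet=1 acc=0xF bytes_emitted=9
After char 13 ('y'=50): chars_in_quartet=2 acc=0x3F2 bytes_emitted=9
After char 14 ('A'=0): chars_in_quartet=3 acc=0xFC80 bytes_emitted=9

Answer: 3 0xFC80 9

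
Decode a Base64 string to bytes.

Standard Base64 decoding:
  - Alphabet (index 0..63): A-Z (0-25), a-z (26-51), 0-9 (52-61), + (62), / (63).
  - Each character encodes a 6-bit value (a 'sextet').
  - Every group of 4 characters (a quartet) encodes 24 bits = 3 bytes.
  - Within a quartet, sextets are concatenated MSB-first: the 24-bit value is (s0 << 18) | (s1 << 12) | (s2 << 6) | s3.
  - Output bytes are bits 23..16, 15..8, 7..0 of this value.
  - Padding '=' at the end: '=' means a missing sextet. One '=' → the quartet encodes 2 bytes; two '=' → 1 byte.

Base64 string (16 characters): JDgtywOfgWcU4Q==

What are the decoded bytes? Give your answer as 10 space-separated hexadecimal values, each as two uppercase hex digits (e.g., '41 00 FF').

Answer: 24 38 2D CB 03 9F 81 67 14 E1

Derivation:
After char 0 ('J'=9): chars_in_quartet=1 acc=0x9 bytes_emitted=0
After char 1 ('D'=3): chars_in_quartet=2 acc=0x243 bytes_emitted=0
After char 2 ('g'=32): chars_in_quartet=3 acc=0x90E0 bytes_emitted=0
After char 3 ('t'=45): chars_in_quartet=4 acc=0x24382D -> emit 24 38 2D, reset; bytes_emitted=3
After char 4 ('y'=50): chars_in_quartet=1 acc=0x32 bytes_emitted=3
After char 5 ('w'=48): chars_in_quartet=2 acc=0xCB0 bytes_emitted=3
After char 6 ('O'=14): chars_in_quartet=3 acc=0x32C0E bytes_emitted=3
After char 7 ('f'=31): chars_in_quartet=4 acc=0xCB039F -> emit CB 03 9F, reset; bytes_emitted=6
After char 8 ('g'=32): chars_in_quartet=1 acc=0x20 bytes_emitted=6
After char 9 ('W'=22): chars_in_quartet=2 acc=0x816 bytes_emitted=6
After char 10 ('c'=28): chars_in_quartet=3 acc=0x2059C bytes_emitted=6
After char 11 ('U'=20): chars_in_quartet=4 acc=0x816714 -> emit 81 67 14, reset; bytes_emitted=9
After char 12 ('4'=56): chars_in_quartet=1 acc=0x38 bytes_emitted=9
After char 13 ('Q'=16): chars_in_quartet=2 acc=0xE10 bytes_emitted=9
Padding '==': partial quartet acc=0xE10 -> emit E1; bytes_emitted=10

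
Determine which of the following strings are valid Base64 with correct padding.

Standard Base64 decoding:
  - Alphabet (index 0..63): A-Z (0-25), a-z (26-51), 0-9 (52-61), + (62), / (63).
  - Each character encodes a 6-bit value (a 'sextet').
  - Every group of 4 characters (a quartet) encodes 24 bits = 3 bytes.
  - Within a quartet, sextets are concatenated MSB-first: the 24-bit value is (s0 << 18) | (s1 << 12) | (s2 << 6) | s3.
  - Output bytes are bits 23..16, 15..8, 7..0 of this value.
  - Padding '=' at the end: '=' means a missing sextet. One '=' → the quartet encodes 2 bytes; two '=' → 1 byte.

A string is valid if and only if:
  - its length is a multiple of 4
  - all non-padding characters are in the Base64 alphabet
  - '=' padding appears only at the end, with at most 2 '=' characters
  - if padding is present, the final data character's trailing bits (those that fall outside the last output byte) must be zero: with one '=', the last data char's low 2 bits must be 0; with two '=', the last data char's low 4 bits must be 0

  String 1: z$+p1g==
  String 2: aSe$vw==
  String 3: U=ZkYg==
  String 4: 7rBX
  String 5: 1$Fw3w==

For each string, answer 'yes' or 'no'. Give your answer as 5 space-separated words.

Answer: no no no yes no

Derivation:
String 1: 'z$+p1g==' → invalid (bad char(s): ['$'])
String 2: 'aSe$vw==' → invalid (bad char(s): ['$'])
String 3: 'U=ZkYg==' → invalid (bad char(s): ['=']; '=' in middle)
String 4: '7rBX' → valid
String 5: '1$Fw3w==' → invalid (bad char(s): ['$'])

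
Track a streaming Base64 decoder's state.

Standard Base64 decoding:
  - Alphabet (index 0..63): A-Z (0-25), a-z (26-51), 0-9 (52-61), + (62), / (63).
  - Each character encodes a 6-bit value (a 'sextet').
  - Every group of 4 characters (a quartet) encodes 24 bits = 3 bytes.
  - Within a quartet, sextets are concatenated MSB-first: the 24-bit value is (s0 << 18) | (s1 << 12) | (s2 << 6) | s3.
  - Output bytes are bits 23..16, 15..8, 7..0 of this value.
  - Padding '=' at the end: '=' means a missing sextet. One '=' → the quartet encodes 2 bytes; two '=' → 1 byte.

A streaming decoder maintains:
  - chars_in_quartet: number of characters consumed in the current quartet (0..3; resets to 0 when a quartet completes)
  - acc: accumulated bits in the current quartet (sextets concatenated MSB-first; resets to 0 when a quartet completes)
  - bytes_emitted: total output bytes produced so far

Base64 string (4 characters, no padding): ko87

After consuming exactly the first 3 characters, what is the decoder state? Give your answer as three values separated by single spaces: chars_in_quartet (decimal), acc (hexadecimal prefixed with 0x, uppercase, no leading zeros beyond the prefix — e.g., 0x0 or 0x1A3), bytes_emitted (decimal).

Answer: 3 0x24A3C 0

Derivation:
After char 0 ('k'=36): chars_in_quartet=1 acc=0x24 bytes_emitted=0
After char 1 ('o'=40): chars_in_quartet=2 acc=0x928 bytes_emitted=0
After char 2 ('8'=60): chars_in_quartet=3 acc=0x24A3C bytes_emitted=0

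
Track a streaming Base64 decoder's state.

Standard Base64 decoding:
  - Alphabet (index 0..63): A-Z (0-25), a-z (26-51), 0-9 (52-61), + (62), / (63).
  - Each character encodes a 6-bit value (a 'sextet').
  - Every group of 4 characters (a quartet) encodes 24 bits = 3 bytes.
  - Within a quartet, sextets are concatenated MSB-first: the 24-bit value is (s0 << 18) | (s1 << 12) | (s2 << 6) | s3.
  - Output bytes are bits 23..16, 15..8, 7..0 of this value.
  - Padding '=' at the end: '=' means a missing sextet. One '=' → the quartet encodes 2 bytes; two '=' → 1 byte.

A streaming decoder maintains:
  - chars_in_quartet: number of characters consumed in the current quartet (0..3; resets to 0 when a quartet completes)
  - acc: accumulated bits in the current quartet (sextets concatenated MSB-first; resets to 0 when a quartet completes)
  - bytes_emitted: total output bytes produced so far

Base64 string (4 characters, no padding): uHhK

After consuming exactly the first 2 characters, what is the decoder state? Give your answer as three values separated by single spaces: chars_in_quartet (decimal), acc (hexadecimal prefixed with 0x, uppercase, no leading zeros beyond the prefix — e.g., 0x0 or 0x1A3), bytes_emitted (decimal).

Answer: 2 0xB87 0

Derivation:
After char 0 ('u'=46): chars_in_quartet=1 acc=0x2E bytes_emitted=0
After char 1 ('H'=7): chars_in_quartet=2 acc=0xB87 bytes_emitted=0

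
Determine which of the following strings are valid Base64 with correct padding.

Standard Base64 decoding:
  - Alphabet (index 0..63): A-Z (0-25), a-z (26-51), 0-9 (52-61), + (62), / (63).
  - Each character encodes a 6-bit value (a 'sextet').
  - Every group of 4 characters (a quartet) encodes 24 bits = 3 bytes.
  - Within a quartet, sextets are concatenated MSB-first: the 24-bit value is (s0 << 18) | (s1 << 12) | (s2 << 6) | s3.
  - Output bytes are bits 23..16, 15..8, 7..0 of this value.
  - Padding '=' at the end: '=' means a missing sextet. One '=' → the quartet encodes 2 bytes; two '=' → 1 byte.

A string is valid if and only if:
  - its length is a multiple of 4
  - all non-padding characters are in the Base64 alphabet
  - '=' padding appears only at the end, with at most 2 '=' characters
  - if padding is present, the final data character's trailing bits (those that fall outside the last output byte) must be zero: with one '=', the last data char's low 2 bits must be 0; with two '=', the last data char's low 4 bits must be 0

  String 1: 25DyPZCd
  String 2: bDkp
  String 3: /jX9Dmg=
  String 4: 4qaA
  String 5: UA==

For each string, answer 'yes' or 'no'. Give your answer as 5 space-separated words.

Answer: yes yes yes yes yes

Derivation:
String 1: '25DyPZCd' → valid
String 2: 'bDkp' → valid
String 3: '/jX9Dmg=' → valid
String 4: '4qaA' → valid
String 5: 'UA==' → valid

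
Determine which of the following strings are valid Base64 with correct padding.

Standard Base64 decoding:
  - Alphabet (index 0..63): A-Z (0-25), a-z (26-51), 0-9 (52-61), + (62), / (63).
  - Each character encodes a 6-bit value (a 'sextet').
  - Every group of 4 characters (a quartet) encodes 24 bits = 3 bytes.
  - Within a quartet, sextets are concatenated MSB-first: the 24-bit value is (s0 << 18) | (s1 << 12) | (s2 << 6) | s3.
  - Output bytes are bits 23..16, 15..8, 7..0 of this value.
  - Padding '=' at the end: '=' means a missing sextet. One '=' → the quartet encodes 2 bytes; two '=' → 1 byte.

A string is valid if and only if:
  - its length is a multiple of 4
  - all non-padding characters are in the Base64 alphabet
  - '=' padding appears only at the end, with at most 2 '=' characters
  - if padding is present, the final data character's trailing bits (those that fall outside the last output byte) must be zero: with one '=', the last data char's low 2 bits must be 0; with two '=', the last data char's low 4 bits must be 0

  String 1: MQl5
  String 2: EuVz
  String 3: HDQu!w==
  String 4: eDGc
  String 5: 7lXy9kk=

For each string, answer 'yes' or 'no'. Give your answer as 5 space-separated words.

Answer: yes yes no yes yes

Derivation:
String 1: 'MQl5' → valid
String 2: 'EuVz' → valid
String 3: 'HDQu!w==' → invalid (bad char(s): ['!'])
String 4: 'eDGc' → valid
String 5: '7lXy9kk=' → valid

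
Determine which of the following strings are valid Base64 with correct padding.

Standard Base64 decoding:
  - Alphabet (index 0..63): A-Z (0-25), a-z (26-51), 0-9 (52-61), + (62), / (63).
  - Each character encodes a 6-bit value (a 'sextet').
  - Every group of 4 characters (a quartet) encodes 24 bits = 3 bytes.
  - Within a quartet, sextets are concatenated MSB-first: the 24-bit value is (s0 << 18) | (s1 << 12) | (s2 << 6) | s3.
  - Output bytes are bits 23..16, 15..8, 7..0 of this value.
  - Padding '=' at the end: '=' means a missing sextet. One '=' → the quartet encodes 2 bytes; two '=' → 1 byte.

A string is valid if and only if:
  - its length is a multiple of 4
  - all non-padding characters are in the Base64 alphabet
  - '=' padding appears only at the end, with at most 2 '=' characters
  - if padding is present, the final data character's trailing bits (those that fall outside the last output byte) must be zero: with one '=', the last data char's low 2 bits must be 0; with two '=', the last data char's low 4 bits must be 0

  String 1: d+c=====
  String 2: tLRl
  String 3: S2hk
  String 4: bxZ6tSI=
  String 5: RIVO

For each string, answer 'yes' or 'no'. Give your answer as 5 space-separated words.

String 1: 'd+c=====' → invalid (5 pad chars (max 2))
String 2: 'tLRl' → valid
String 3: 'S2hk' → valid
String 4: 'bxZ6tSI=' → valid
String 5: 'RIVO' → valid

Answer: no yes yes yes yes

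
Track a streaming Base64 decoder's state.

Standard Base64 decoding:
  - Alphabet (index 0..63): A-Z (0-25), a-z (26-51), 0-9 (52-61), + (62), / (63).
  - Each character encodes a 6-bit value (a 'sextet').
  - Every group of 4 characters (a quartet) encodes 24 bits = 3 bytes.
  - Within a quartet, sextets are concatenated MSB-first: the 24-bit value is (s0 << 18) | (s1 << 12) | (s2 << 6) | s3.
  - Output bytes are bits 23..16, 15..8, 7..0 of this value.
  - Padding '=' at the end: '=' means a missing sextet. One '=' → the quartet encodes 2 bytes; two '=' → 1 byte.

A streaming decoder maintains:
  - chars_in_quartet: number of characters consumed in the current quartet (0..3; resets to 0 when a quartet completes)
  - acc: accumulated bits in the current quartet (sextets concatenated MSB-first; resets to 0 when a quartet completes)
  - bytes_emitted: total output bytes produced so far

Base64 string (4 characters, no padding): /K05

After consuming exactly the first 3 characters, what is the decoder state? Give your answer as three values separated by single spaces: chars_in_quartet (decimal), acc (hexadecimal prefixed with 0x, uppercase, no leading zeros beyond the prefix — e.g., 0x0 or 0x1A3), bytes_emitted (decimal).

After char 0 ('/'=63): chars_in_quartet=1 acc=0x3F bytes_emitted=0
After char 1 ('K'=10): chars_in_quartet=2 acc=0xFCA bytes_emitted=0
After char 2 ('0'=52): chars_in_quartet=3 acc=0x3F2B4 bytes_emitted=0

Answer: 3 0x3F2B4 0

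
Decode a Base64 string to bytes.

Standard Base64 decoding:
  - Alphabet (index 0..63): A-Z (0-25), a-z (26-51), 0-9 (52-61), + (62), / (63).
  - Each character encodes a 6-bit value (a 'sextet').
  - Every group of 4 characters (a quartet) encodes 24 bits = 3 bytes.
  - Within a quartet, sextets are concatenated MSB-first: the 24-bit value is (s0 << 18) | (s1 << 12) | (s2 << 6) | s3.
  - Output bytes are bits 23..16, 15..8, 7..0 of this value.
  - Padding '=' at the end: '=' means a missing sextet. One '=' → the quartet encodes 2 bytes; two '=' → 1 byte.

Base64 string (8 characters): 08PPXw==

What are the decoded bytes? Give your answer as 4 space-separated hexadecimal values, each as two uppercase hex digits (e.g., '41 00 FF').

After char 0 ('0'=52): chars_in_quartet=1 acc=0x34 bytes_emitted=0
After char 1 ('8'=60): chars_in_quartet=2 acc=0xD3C bytes_emitted=0
After char 2 ('P'=15): chars_in_quartet=3 acc=0x34F0F bytes_emitted=0
After char 3 ('P'=15): chars_in_quartet=4 acc=0xD3C3CF -> emit D3 C3 CF, reset; bytes_emitted=3
After char 4 ('X'=23): chars_in_quartet=1 acc=0x17 bytes_emitted=3
After char 5 ('w'=48): chars_in_quartet=2 acc=0x5F0 bytes_emitted=3
Padding '==': partial quartet acc=0x5F0 -> emit 5F; bytes_emitted=4

Answer: D3 C3 CF 5F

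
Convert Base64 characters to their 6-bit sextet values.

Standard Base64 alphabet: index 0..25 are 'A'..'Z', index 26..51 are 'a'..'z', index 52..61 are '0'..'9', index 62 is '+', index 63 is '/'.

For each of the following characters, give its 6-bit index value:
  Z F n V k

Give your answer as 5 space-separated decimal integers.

'Z': A..Z range, ord('Z') − ord('A') = 25
'F': A..Z range, ord('F') − ord('A') = 5
'n': a..z range, 26 + ord('n') − ord('a') = 39
'V': A..Z range, ord('V') − ord('A') = 21
'k': a..z range, 26 + ord('k') − ord('a') = 36

Answer: 25 5 39 21 36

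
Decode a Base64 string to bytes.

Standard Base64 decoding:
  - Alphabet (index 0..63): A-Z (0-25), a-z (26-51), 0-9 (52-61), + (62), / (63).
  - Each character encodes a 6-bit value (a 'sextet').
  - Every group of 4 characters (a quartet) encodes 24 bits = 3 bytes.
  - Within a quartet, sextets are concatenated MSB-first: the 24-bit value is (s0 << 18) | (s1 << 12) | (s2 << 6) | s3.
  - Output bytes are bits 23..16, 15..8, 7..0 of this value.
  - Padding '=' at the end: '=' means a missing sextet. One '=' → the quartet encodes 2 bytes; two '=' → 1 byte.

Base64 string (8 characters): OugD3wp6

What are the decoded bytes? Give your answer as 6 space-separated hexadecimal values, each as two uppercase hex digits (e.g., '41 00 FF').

Answer: 3A E8 03 DF 0A 7A

Derivation:
After char 0 ('O'=14): chars_in_quartet=1 acc=0xE bytes_emitted=0
After char 1 ('u'=46): chars_in_quartet=2 acc=0x3AE bytes_emitted=0
After char 2 ('g'=32): chars_in_quartet=3 acc=0xEBA0 bytes_emitted=0
After char 3 ('D'=3): chars_in_quartet=4 acc=0x3AE803 -> emit 3A E8 03, reset; bytes_emitted=3
After char 4 ('3'=55): chars_in_quartet=1 acc=0x37 bytes_emitted=3
After char 5 ('w'=48): chars_in_quartet=2 acc=0xDF0 bytes_emitted=3
After char 6 ('p'=41): chars_in_quartet=3 acc=0x37C29 bytes_emitted=3
After char 7 ('6'=58): chars_in_quartet=4 acc=0xDF0A7A -> emit DF 0A 7A, reset; bytes_emitted=6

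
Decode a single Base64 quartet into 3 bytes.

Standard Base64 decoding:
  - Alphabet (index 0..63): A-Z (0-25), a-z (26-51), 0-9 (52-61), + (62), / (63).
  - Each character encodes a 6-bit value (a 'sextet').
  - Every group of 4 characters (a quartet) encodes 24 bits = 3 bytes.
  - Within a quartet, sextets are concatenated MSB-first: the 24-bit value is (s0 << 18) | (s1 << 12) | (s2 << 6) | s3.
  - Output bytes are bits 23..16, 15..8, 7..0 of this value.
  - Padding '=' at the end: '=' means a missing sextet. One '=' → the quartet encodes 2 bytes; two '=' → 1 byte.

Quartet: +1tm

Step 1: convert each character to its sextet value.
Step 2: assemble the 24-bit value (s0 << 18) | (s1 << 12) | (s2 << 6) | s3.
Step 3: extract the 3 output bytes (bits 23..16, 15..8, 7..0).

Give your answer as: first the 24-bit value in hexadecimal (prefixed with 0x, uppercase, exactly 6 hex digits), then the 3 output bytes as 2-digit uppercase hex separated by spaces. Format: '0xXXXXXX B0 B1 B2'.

Sextets: +=62, 1=53, t=45, m=38
24-bit: (62<<18) | (53<<12) | (45<<6) | 38
      = 0xF80000 | 0x035000 | 0x000B40 | 0x000026
      = 0xFB5B66
Bytes: (v>>16)&0xFF=FB, (v>>8)&0xFF=5B, v&0xFF=66

Answer: 0xFB5B66 FB 5B 66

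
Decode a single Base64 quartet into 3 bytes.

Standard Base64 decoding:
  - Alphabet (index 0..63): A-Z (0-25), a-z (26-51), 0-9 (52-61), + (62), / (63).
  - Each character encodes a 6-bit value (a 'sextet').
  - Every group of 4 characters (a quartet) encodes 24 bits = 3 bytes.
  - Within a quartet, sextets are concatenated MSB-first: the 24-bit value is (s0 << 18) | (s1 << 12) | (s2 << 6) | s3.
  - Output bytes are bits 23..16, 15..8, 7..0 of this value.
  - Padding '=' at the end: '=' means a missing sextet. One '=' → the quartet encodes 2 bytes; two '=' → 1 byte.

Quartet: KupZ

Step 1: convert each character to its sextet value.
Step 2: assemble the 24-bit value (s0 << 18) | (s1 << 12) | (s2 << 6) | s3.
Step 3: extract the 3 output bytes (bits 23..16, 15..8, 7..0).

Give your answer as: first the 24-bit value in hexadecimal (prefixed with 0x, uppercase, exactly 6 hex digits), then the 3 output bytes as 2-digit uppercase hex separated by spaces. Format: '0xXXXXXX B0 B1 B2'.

Answer: 0x2AEA59 2A EA 59

Derivation:
Sextets: K=10, u=46, p=41, Z=25
24-bit: (10<<18) | (46<<12) | (41<<6) | 25
      = 0x280000 | 0x02E000 | 0x000A40 | 0x000019
      = 0x2AEA59
Bytes: (v>>16)&0xFF=2A, (v>>8)&0xFF=EA, v&0xFF=59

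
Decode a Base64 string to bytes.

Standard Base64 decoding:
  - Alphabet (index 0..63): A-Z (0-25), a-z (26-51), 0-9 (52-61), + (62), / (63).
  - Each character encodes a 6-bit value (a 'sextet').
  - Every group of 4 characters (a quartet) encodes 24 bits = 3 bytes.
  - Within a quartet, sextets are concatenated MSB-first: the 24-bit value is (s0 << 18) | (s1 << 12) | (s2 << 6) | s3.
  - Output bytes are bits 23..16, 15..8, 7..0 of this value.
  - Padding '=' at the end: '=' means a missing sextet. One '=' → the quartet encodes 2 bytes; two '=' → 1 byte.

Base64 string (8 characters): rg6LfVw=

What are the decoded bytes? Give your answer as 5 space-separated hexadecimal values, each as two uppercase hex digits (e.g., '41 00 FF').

After char 0 ('r'=43): chars_in_quartet=1 acc=0x2B bytes_emitted=0
After char 1 ('g'=32): chars_in_quartet=2 acc=0xAE0 bytes_emitted=0
After char 2 ('6'=58): chars_in_quartet=3 acc=0x2B83A bytes_emitted=0
After char 3 ('L'=11): chars_in_quartet=4 acc=0xAE0E8B -> emit AE 0E 8B, reset; bytes_emitted=3
After char 4 ('f'=31): chars_in_quartet=1 acc=0x1F bytes_emitted=3
After char 5 ('V'=21): chars_in_quartet=2 acc=0x7D5 bytes_emitted=3
After char 6 ('w'=48): chars_in_quartet=3 acc=0x1F570 bytes_emitted=3
Padding '=': partial quartet acc=0x1F570 -> emit 7D 5C; bytes_emitted=5

Answer: AE 0E 8B 7D 5C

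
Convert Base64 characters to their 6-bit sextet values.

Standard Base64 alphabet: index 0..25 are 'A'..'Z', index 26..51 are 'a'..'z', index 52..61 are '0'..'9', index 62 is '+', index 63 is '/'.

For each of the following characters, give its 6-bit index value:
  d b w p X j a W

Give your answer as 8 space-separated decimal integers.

Answer: 29 27 48 41 23 35 26 22

Derivation:
'd': a..z range, 26 + ord('d') − ord('a') = 29
'b': a..z range, 26 + ord('b') − ord('a') = 27
'w': a..z range, 26 + ord('w') − ord('a') = 48
'p': a..z range, 26 + ord('p') − ord('a') = 41
'X': A..Z range, ord('X') − ord('A') = 23
'j': a..z range, 26 + ord('j') − ord('a') = 35
'a': a..z range, 26 + ord('a') − ord('a') = 26
'W': A..Z range, ord('W') − ord('A') = 22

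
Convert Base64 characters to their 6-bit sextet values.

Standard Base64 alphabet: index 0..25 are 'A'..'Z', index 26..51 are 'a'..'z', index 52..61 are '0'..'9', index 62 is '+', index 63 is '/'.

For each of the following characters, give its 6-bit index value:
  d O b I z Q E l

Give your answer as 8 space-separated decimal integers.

Answer: 29 14 27 8 51 16 4 37

Derivation:
'd': a..z range, 26 + ord('d') − ord('a') = 29
'O': A..Z range, ord('O') − ord('A') = 14
'b': a..z range, 26 + ord('b') − ord('a') = 27
'I': A..Z range, ord('I') − ord('A') = 8
'z': a..z range, 26 + ord('z') − ord('a') = 51
'Q': A..Z range, ord('Q') − ord('A') = 16
'E': A..Z range, ord('E') − ord('A') = 4
'l': a..z range, 26 + ord('l') − ord('a') = 37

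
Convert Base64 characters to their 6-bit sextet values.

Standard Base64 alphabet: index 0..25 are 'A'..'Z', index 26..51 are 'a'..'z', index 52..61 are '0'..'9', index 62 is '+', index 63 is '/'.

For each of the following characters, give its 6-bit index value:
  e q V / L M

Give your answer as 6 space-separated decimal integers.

'e': a..z range, 26 + ord('e') − ord('a') = 30
'q': a..z range, 26 + ord('q') − ord('a') = 42
'V': A..Z range, ord('V') − ord('A') = 21
'/': index 63
'L': A..Z range, ord('L') − ord('A') = 11
'M': A..Z range, ord('M') − ord('A') = 12

Answer: 30 42 21 63 11 12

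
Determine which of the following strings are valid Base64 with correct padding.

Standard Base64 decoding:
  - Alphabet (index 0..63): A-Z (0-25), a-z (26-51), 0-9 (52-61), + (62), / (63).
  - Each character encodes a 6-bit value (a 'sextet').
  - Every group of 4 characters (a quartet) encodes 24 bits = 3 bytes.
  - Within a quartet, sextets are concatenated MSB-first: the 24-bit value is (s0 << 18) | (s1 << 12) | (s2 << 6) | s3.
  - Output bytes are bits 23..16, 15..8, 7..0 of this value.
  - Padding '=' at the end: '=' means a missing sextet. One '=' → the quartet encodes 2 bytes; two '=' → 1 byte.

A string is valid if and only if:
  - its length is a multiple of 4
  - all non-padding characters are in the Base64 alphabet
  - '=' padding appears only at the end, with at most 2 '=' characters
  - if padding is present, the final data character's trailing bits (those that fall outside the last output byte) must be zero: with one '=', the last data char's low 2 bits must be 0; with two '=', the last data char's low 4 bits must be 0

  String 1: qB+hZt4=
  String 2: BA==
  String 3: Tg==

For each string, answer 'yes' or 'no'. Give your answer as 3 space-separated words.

String 1: 'qB+hZt4=' → valid
String 2: 'BA==' → valid
String 3: 'Tg==' → valid

Answer: yes yes yes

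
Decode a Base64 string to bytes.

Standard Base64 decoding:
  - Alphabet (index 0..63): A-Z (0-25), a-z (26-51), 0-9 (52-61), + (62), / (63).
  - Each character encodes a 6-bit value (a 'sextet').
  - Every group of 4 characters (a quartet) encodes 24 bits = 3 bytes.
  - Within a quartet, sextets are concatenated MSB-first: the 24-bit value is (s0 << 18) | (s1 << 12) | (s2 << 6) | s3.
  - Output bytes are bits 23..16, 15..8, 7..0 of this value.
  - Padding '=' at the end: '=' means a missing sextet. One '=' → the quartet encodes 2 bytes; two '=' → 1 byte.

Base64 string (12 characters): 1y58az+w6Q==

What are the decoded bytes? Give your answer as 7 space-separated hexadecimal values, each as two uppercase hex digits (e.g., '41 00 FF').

After char 0 ('1'=53): chars_in_quartet=1 acc=0x35 bytes_emitted=0
After char 1 ('y'=50): chars_in_quartet=2 acc=0xD72 bytes_emitted=0
After char 2 ('5'=57): chars_in_quartet=3 acc=0x35CB9 bytes_emitted=0
After char 3 ('8'=60): chars_in_quartet=4 acc=0xD72E7C -> emit D7 2E 7C, reset; bytes_emitted=3
After char 4 ('a'=26): chars_in_quartet=1 acc=0x1A bytes_emitted=3
After char 5 ('z'=51): chars_in_quartet=2 acc=0x6B3 bytes_emitted=3
After char 6 ('+'=62): chars_in_quartet=3 acc=0x1ACFE bytes_emitted=3
After char 7 ('w'=48): chars_in_quartet=4 acc=0x6B3FB0 -> emit 6B 3F B0, reset; bytes_emitted=6
After char 8 ('6'=58): chars_in_quartet=1 acc=0x3A bytes_emitted=6
After char 9 ('Q'=16): chars_in_quartet=2 acc=0xE90 bytes_emitted=6
Padding '==': partial quartet acc=0xE90 -> emit E9; bytes_emitted=7

Answer: D7 2E 7C 6B 3F B0 E9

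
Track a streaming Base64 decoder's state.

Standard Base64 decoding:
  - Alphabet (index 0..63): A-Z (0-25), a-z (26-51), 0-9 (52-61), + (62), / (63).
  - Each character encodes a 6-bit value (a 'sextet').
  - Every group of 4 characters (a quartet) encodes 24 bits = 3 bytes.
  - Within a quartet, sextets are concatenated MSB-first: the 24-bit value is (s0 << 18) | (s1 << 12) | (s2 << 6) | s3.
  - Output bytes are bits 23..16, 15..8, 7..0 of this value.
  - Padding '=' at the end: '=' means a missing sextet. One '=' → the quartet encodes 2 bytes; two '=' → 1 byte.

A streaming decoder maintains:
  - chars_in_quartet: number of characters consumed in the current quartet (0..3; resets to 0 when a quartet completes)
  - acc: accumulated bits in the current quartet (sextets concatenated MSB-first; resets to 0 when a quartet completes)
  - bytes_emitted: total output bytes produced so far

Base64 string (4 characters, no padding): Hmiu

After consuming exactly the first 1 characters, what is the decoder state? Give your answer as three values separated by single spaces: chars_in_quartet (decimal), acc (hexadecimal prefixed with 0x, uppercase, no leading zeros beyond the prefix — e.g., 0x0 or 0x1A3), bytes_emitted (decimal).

After char 0 ('H'=7): chars_in_quartet=1 acc=0x7 bytes_emitted=0

Answer: 1 0x7 0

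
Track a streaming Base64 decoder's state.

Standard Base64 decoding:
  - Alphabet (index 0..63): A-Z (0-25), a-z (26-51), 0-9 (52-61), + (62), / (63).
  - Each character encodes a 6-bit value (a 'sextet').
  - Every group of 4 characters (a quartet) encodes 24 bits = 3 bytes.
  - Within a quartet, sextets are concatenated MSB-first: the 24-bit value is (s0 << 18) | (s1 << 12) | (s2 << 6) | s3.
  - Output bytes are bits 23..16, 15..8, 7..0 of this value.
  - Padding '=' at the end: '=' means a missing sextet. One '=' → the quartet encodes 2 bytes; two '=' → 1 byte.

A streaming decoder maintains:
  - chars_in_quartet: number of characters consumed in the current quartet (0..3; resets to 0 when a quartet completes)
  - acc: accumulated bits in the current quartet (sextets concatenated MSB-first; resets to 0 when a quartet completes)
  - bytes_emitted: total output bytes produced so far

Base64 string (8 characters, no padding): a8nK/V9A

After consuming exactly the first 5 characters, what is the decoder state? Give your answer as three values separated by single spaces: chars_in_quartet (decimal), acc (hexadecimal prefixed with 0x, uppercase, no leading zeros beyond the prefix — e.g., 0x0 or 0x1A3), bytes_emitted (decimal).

After char 0 ('a'=26): chars_in_quartet=1 acc=0x1A bytes_emitted=0
After char 1 ('8'=60): chars_in_quartet=2 acc=0x6BC bytes_emitted=0
After char 2 ('n'=39): chars_in_quartet=3 acc=0x1AF27 bytes_emitted=0
After char 3 ('K'=10): chars_in_quartet=4 acc=0x6BC9CA -> emit 6B C9 CA, reset; bytes_emitted=3
After char 4 ('/'=63): chars_in_quartet=1 acc=0x3F bytes_emitted=3

Answer: 1 0x3F 3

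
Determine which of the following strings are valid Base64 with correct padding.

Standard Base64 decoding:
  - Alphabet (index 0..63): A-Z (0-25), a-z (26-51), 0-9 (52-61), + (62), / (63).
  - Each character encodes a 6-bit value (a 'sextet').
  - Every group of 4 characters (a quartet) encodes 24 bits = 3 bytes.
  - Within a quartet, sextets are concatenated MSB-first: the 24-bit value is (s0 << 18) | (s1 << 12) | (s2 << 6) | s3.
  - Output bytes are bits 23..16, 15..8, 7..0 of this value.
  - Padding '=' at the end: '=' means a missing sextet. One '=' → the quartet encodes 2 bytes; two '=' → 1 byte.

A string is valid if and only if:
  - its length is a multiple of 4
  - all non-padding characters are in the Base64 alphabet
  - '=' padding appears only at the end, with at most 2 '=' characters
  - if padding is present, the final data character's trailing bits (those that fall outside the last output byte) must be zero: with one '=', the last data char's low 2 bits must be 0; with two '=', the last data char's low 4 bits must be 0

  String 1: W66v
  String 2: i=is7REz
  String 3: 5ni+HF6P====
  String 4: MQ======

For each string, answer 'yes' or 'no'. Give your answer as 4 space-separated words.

String 1: 'W66v' → valid
String 2: 'i=is7REz' → invalid (bad char(s): ['=']; '=' in middle)
String 3: '5ni+HF6P====' → invalid (4 pad chars (max 2))
String 4: 'MQ======' → invalid (6 pad chars (max 2))

Answer: yes no no no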